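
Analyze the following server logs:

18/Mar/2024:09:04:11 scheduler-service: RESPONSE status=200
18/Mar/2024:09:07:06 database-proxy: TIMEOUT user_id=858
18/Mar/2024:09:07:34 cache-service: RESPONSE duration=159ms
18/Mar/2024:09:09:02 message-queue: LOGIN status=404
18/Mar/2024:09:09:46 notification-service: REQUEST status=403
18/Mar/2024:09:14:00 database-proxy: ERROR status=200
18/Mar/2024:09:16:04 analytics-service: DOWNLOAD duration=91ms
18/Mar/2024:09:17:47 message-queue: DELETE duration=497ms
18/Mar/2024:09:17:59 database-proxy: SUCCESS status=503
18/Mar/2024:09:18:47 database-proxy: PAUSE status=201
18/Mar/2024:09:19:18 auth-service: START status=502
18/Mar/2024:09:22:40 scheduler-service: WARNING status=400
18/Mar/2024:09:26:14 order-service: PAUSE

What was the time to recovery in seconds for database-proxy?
239

To calculate recovery time:

1. Find ERROR event for database-proxy: 18/Mar/2024:09:14:00
2. Find next SUCCESS event for database-proxy: 18/Mar/2024:09:17:59
3. Recovery time: 18/Mar/2024:09:17:59 - 18/Mar/2024:09:14:00 = 239 seconds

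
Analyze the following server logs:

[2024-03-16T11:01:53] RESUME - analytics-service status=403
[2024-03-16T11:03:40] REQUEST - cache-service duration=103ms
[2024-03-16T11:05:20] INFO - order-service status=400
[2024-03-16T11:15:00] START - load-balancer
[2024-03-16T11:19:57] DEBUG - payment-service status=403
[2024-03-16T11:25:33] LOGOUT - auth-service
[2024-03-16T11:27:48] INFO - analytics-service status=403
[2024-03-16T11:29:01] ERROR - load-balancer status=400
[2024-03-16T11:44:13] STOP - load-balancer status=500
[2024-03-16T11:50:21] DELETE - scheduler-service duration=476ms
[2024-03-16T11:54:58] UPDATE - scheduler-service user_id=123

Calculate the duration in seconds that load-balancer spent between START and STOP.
1753

To calculate state duration:

1. Find START event for load-balancer: 2024-03-16T11:15:00
2. Find STOP event for load-balancer: 2024-03-16T11:44:13
3. Calculate duration: 2024-03-16T11:44:13 - 2024-03-16T11:15:00 = 1753 seconds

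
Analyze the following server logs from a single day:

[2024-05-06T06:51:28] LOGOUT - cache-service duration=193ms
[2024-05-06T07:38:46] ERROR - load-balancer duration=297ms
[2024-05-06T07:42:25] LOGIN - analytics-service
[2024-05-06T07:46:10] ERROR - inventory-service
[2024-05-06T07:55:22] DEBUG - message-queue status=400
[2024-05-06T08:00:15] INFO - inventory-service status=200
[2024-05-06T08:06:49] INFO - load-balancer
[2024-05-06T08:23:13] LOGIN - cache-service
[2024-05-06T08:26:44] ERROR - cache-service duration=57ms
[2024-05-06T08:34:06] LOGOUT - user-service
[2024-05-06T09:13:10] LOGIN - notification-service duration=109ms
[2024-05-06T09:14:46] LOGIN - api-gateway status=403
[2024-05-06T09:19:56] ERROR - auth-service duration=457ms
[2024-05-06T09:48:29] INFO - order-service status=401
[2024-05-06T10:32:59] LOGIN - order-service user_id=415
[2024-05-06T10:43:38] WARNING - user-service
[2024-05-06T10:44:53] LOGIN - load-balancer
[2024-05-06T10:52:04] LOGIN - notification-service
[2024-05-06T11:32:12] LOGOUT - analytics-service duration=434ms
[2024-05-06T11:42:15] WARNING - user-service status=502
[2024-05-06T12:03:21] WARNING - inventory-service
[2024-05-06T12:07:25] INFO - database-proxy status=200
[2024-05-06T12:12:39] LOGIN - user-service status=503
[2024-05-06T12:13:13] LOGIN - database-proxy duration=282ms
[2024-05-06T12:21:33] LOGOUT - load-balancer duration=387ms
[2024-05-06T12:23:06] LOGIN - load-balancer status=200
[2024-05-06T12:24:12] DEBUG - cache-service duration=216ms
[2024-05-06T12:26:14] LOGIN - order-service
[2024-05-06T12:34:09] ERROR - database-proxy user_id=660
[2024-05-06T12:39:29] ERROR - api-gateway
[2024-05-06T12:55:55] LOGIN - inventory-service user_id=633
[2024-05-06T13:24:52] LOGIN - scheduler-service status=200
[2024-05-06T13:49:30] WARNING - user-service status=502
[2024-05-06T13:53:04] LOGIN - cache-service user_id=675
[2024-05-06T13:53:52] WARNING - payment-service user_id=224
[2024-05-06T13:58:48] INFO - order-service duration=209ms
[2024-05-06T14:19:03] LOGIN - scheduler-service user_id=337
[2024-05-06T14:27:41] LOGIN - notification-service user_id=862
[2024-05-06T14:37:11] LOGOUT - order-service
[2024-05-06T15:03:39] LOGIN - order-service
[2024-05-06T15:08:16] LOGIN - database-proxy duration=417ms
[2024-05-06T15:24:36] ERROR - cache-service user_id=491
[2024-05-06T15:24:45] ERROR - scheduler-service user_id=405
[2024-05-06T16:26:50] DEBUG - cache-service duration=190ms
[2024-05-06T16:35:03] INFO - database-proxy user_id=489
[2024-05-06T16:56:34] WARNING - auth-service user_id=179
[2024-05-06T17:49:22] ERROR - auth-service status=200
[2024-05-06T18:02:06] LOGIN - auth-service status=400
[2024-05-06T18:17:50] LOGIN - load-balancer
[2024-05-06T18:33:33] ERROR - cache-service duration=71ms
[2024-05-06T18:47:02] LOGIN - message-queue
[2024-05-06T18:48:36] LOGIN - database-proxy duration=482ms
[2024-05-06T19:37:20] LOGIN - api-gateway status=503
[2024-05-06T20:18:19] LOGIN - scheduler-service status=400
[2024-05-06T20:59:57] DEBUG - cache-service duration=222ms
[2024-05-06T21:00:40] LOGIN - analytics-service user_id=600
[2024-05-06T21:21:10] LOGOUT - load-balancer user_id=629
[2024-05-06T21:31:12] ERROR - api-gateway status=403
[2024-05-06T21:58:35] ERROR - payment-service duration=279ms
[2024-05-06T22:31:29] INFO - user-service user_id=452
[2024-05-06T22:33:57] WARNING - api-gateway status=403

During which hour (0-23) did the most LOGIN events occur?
12

To find the peak hour:

1. Group all LOGIN events by hour
2. Count events in each hour
3. Find hour with maximum count
4. Peak hour: 12 (with 5 events)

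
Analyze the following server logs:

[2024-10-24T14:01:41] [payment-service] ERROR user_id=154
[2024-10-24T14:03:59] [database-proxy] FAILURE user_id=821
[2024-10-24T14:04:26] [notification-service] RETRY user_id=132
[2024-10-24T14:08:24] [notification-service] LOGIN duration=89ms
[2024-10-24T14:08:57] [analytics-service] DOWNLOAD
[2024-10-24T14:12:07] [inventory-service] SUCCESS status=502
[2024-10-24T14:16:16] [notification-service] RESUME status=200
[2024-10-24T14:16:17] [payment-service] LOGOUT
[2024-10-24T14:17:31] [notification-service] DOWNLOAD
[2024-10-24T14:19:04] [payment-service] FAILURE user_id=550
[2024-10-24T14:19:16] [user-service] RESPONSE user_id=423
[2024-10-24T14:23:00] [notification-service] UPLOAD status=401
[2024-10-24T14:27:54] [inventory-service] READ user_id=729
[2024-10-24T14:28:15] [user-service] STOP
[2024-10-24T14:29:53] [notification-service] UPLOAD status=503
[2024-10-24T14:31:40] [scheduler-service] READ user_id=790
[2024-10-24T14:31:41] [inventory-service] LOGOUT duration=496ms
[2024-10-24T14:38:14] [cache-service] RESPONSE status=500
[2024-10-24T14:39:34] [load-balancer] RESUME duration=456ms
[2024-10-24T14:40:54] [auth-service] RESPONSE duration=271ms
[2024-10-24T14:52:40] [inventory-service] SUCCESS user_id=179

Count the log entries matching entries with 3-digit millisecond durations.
3

To find matching entries:

1. Pattern to match: entries with 3-digit millisecond durations
2. Scan each log entry for the pattern
3. Count matches: 3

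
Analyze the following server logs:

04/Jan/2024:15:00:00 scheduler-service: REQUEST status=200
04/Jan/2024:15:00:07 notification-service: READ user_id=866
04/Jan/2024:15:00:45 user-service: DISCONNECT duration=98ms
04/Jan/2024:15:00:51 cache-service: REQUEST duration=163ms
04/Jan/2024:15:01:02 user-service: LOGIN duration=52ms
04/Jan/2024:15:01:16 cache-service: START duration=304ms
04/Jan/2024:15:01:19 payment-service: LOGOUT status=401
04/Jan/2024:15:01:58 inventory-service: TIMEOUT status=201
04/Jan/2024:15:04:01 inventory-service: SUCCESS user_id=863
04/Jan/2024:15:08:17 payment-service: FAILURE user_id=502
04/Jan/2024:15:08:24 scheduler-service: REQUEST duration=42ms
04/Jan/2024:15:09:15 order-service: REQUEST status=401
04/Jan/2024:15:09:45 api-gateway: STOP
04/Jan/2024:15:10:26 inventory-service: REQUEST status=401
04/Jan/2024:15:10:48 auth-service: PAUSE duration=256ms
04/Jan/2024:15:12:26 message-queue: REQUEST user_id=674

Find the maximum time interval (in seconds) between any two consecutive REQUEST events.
453

To find the longest gap:

1. Extract all REQUEST events in chronological order
2. Calculate time differences between consecutive events
3. Find the maximum difference
4. Longest gap: 453 seconds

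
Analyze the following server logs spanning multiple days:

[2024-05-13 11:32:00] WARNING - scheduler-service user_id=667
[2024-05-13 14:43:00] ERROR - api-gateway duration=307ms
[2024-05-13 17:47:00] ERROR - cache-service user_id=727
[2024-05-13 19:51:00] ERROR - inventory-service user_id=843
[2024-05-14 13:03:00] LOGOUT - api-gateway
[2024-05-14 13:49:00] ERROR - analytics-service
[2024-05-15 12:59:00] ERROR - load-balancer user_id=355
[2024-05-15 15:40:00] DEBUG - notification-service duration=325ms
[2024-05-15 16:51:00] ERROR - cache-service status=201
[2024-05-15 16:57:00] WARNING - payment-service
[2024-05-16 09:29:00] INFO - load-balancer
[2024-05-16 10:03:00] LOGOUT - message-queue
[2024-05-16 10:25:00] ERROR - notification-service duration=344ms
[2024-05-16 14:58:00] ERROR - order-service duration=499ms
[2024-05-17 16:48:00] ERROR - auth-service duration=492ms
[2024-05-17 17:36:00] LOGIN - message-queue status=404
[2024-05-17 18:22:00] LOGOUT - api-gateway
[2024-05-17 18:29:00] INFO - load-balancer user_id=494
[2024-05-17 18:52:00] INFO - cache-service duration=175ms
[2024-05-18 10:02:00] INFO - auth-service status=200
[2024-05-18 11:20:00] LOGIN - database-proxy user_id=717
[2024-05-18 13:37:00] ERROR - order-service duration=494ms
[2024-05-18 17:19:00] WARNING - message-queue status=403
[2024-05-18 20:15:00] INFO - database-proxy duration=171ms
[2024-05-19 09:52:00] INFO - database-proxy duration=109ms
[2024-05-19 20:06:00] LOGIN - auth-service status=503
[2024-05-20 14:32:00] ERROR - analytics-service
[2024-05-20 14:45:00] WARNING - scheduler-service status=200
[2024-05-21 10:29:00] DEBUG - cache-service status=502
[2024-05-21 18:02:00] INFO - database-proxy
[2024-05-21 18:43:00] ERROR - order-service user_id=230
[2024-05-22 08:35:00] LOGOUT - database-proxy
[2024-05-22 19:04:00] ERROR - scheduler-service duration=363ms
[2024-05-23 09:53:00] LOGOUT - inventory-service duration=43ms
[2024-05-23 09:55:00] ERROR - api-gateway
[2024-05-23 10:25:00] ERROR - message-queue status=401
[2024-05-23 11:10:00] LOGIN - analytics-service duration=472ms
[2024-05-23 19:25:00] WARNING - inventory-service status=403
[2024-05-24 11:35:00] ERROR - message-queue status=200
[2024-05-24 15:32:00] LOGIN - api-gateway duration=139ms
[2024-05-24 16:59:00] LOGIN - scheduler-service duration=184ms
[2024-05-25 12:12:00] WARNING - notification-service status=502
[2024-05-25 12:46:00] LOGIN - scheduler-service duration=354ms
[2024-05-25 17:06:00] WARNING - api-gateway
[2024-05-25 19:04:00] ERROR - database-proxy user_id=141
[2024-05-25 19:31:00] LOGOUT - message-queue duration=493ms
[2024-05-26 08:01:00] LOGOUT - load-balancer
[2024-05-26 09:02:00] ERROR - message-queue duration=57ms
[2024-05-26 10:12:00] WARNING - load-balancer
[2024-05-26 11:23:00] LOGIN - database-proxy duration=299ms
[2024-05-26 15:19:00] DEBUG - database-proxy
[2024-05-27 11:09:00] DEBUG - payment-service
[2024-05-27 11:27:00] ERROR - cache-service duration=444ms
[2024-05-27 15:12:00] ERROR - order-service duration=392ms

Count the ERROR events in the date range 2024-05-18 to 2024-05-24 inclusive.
7

To filter by date range:

1. Date range: 2024-05-18 through 2024-05-24, both dates inclusive
2. Filter for ERROR events whose date falls in this range
3. Count matching events: 7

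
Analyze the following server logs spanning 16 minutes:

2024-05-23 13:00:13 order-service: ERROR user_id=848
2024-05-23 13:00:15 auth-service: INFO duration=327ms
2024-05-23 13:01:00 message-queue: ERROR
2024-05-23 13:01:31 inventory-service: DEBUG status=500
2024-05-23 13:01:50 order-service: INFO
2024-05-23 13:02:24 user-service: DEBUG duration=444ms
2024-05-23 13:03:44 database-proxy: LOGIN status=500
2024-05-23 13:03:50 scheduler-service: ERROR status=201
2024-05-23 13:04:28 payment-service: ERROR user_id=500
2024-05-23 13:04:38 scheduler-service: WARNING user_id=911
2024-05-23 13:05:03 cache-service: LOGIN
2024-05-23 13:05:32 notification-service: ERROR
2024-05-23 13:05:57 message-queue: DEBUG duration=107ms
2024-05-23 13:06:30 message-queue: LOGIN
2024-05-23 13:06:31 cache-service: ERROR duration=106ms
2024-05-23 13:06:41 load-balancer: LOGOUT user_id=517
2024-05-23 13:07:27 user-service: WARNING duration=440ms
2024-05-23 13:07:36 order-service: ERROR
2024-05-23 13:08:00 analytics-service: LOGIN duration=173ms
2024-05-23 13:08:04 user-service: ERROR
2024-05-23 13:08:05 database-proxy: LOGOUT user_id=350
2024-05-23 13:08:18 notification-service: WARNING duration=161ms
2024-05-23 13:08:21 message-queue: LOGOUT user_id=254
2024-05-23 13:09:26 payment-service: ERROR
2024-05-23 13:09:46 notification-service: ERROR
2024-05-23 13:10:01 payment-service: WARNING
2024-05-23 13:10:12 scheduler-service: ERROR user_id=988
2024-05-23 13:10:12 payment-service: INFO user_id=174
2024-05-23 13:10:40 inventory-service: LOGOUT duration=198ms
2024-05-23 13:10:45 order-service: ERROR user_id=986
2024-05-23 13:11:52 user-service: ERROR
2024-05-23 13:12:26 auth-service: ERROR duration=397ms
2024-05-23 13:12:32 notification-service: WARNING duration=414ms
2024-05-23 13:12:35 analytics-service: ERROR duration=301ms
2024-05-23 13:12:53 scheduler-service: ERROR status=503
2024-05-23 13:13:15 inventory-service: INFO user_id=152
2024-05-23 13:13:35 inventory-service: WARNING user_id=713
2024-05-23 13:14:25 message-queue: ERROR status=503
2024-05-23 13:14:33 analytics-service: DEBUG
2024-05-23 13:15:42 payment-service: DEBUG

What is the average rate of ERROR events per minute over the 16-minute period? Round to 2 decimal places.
1.06

To calculate the rate:

1. Count total ERROR events: 17
2. Total time period: 16 minutes
3. Rate = 17 / 16 = 1.06 events per minute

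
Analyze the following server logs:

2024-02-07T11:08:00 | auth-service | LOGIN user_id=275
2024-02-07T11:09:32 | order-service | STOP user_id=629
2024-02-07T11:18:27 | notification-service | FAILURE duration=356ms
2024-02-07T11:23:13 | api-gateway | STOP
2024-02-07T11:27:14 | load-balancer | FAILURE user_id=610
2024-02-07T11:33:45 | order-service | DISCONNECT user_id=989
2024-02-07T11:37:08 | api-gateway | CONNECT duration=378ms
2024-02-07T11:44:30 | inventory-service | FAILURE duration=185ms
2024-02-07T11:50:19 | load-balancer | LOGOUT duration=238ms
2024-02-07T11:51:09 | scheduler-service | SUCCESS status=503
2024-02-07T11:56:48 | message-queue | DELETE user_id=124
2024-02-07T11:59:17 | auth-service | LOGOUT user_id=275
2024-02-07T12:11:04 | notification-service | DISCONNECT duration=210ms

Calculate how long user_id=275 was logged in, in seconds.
3077

To calculate session duration:

1. Find LOGIN event for user_id=275: 2024-02-07T11:08:00
2. Find LOGOUT event for user_id=275: 2024-02-07T11:59:17
3. Session duration: 2024-02-07T11:59:17 - 2024-02-07T11:08:00 = 3077 seconds (51 minutes)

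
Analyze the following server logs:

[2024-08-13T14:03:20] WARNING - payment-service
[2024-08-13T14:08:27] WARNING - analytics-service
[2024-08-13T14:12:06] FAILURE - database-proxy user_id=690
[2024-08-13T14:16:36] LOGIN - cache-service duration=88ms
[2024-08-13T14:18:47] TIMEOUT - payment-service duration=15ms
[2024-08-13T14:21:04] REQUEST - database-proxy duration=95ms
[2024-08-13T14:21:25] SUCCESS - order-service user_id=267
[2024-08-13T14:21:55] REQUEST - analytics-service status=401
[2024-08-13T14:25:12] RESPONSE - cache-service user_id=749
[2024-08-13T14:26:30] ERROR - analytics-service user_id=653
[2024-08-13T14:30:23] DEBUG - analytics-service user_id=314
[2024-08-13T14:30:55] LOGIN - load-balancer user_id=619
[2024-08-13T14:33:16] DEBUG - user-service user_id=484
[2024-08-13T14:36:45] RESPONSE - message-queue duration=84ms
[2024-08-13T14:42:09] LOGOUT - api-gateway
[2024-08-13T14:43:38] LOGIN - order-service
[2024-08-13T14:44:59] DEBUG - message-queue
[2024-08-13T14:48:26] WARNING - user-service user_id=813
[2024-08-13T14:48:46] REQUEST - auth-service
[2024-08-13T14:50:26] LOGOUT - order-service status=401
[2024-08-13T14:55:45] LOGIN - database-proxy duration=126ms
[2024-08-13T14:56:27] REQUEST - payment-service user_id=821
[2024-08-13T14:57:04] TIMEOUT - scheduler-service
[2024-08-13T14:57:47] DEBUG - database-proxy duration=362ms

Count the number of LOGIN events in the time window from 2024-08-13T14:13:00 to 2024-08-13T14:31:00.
2

To count events in the time window:

1. Window boundaries: 2024-08-13T14:13:00 to 2024-08-13T14:31:00
2. Filter for LOGIN events within this window
3. Count matching events: 2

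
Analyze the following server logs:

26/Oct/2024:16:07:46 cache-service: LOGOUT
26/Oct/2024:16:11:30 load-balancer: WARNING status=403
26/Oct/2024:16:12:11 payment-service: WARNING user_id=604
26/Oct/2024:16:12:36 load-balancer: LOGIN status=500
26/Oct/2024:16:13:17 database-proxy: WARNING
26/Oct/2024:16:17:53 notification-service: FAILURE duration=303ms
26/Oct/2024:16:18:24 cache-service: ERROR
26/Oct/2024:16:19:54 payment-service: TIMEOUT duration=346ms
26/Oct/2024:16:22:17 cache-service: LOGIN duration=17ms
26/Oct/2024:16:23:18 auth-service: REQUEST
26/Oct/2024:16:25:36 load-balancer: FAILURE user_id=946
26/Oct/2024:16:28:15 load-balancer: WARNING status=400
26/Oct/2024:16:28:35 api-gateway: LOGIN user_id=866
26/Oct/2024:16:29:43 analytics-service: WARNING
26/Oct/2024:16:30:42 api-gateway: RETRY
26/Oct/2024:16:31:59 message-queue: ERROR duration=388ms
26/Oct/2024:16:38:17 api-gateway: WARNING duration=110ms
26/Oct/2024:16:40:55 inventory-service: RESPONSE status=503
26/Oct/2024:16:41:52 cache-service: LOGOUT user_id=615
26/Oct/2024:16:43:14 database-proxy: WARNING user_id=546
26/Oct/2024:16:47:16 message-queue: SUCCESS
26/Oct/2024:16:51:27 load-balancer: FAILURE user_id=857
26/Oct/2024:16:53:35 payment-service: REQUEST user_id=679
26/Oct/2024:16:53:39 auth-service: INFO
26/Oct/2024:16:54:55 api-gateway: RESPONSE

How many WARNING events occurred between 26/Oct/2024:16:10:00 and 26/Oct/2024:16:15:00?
3

To count events in the time window:

1. Window boundaries: 26/Oct/2024:16:10:00 to 26/Oct/2024:16:15:00
2. Filter for WARNING events within this window
3. Count matching events: 3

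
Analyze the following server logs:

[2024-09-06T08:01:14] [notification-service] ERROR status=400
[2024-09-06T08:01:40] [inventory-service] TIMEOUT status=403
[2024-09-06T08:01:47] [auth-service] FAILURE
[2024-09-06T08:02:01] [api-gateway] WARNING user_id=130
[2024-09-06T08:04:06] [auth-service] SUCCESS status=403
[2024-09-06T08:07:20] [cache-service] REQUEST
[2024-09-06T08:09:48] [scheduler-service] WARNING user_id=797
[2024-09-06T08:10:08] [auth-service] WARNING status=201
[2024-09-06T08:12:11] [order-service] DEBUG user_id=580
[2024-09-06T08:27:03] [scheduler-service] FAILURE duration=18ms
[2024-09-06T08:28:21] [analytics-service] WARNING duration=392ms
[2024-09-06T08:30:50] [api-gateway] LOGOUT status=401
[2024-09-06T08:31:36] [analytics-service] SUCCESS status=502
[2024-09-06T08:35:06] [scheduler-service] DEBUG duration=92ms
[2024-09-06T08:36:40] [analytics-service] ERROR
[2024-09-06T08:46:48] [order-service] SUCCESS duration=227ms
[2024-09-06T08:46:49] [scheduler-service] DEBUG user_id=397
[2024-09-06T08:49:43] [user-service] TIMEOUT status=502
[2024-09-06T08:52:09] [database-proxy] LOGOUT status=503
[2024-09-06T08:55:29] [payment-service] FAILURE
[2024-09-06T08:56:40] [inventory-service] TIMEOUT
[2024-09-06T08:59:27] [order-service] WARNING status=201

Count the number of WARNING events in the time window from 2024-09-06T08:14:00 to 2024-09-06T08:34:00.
1

To count events in the time window:

1. Window boundaries: 2024-09-06T08:14:00 to 2024-09-06T08:34:00
2. Filter for WARNING events within this window
3. Count matching events: 1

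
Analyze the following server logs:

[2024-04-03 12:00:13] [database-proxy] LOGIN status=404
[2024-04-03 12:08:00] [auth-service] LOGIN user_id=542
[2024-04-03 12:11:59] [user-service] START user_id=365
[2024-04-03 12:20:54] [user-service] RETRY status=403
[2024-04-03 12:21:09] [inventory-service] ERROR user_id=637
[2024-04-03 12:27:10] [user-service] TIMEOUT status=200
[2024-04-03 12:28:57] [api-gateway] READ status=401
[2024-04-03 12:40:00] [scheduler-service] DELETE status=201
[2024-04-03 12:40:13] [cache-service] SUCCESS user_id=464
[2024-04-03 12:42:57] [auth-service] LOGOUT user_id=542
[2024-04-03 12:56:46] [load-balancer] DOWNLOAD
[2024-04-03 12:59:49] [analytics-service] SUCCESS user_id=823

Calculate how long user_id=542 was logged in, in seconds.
2097

To calculate session duration:

1. Find LOGIN event for user_id=542: 2024-04-03 12:08:00
2. Find LOGOUT event for user_id=542: 2024-04-03 12:42:57
3. Session duration: 2024-04-03 12:42:57 - 2024-04-03 12:08:00 = 2097 seconds (34 minutes)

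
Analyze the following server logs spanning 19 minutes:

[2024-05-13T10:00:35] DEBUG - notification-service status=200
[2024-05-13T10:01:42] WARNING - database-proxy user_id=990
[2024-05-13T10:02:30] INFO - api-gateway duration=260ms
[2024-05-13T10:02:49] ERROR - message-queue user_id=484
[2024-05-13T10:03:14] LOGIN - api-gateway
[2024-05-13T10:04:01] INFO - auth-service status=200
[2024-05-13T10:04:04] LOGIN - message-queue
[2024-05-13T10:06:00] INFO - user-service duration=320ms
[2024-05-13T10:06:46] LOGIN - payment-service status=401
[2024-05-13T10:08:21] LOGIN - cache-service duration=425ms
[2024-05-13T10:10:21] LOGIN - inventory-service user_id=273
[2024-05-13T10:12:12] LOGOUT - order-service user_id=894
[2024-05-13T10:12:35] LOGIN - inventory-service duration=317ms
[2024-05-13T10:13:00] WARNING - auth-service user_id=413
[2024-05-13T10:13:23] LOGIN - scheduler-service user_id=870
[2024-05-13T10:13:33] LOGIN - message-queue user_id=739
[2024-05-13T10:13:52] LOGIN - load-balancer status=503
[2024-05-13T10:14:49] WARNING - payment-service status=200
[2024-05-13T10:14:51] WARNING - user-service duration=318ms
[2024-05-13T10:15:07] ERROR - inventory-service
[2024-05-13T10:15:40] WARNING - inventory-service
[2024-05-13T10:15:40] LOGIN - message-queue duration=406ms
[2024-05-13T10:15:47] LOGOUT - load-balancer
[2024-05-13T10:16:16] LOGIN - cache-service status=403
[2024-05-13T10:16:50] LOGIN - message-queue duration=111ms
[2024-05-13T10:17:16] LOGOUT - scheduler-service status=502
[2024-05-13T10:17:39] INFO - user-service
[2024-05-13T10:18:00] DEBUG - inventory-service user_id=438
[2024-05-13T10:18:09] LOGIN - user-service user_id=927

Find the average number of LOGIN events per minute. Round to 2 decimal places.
0.68

To calculate the rate:

1. Count total LOGIN events: 13
2. Total time period: 19 minutes
3. Rate = 13 / 19 = 0.68 events per minute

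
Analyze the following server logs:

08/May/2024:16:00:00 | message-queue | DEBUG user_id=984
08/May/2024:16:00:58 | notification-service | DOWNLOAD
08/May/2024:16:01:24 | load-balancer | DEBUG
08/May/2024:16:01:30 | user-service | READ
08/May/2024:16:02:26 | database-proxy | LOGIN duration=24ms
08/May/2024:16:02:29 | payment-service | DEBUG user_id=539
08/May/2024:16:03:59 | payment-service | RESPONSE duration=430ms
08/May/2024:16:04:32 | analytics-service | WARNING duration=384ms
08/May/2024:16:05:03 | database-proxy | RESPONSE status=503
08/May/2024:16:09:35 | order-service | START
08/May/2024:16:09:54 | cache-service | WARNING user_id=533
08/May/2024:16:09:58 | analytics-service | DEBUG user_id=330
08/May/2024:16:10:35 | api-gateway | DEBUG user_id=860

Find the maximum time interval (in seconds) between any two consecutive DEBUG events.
449

To find the longest gap:

1. Extract all DEBUG events in chronological order
2. Calculate time differences between consecutive events
3. Find the maximum difference
4. Longest gap: 449 seconds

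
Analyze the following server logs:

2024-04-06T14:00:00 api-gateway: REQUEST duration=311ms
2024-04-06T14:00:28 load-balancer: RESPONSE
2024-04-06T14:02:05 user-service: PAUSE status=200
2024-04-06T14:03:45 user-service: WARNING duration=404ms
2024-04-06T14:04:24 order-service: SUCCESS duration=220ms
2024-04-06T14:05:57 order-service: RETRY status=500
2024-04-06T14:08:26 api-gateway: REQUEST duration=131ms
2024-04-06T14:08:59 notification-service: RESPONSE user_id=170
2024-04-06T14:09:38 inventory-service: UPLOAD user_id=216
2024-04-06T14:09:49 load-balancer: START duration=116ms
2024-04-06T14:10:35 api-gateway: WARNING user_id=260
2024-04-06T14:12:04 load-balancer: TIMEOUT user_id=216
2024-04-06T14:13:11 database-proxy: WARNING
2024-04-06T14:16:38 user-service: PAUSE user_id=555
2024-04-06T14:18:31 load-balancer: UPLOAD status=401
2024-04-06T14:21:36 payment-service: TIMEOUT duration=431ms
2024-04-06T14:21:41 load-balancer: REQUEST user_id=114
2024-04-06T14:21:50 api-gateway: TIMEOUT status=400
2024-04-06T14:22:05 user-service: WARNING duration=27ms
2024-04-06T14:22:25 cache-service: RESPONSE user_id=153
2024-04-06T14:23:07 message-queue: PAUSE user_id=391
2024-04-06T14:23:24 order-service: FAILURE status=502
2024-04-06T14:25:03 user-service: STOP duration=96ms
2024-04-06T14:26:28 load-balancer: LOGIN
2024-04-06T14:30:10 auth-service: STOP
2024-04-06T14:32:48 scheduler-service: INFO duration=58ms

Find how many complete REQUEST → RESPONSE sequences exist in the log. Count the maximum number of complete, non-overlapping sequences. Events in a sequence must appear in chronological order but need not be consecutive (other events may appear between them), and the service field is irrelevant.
3

To count sequences:

1. Look for pattern: REQUEST → RESPONSE
2. Greedily scan the log in chronological order, matching each sequence element in turn (ignoring service)
3. Each time the full pattern completes, increment the count and restart matching from the next event
4. Complete non-overlapping sequences found: 3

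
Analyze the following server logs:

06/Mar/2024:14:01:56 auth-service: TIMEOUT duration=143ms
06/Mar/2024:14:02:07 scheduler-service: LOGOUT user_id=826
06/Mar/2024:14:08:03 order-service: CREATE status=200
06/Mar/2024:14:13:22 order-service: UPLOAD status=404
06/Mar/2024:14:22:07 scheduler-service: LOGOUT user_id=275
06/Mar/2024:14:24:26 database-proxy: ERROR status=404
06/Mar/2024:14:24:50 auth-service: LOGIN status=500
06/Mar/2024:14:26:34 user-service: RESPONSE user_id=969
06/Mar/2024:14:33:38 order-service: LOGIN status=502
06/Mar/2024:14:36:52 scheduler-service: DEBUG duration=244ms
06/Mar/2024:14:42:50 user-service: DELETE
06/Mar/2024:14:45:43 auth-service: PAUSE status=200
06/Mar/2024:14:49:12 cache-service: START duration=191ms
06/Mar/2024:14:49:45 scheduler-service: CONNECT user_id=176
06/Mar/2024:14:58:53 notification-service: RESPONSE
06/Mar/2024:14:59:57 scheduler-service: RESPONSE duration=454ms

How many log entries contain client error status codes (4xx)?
2

To find matching entries:

1. Pattern to match: client error status codes (4xx)
2. Scan each log entry for the pattern
3. Count matches: 2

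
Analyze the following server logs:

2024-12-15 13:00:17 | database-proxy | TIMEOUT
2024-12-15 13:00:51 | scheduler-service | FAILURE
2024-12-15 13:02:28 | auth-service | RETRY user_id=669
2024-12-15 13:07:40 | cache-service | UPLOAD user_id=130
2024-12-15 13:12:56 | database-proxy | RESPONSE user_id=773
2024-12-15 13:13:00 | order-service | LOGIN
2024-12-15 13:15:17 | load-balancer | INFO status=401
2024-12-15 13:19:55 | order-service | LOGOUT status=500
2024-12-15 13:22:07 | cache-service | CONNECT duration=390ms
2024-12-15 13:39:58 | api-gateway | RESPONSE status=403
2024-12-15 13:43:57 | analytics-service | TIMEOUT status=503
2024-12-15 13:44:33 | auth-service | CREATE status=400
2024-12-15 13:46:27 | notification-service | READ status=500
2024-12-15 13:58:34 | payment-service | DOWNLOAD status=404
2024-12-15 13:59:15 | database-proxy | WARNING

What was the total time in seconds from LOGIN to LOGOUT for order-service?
415

To calculate state duration:

1. Find LOGIN event for order-service: 2024-12-15 13:13:00
2. Find LOGOUT event for order-service: 2024-12-15 13:19:55
3. Calculate duration: 2024-12-15 13:19:55 - 2024-12-15 13:13:00 = 415 seconds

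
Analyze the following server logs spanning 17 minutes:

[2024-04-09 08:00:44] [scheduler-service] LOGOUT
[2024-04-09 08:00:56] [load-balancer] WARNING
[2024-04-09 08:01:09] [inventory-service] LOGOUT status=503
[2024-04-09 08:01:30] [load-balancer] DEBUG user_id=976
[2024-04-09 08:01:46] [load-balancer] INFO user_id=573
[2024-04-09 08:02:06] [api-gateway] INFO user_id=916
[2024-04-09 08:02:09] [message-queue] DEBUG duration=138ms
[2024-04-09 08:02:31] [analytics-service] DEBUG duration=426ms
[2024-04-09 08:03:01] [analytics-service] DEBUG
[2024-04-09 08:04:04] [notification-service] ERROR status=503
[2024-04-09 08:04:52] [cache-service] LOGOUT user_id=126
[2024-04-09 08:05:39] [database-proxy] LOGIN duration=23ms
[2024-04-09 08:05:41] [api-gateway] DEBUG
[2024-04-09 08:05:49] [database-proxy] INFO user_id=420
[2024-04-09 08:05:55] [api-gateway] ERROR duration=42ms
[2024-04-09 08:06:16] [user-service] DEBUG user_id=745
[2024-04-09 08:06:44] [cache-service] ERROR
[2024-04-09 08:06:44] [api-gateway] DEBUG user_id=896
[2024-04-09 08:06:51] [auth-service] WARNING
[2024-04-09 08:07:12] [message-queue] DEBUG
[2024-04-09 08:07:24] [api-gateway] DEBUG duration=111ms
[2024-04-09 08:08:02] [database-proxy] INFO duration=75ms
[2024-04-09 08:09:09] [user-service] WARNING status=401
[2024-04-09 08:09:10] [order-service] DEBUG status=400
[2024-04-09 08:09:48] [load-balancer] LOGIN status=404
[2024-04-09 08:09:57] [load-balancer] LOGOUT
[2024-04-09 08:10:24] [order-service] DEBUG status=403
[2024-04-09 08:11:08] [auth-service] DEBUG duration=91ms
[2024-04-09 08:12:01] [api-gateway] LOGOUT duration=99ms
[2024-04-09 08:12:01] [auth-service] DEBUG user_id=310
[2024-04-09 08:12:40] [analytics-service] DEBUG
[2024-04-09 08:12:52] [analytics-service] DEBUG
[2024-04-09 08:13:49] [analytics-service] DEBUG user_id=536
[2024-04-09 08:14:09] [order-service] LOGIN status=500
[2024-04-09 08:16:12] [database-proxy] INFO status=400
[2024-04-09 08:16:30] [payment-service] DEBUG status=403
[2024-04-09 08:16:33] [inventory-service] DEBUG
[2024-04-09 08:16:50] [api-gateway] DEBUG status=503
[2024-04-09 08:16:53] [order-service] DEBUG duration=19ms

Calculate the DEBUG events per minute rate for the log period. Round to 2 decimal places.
1.18

To calculate the rate:

1. Count total DEBUG events: 20
2. Total time period: 17 minutes
3. Rate = 20 / 17 = 1.18 events per minute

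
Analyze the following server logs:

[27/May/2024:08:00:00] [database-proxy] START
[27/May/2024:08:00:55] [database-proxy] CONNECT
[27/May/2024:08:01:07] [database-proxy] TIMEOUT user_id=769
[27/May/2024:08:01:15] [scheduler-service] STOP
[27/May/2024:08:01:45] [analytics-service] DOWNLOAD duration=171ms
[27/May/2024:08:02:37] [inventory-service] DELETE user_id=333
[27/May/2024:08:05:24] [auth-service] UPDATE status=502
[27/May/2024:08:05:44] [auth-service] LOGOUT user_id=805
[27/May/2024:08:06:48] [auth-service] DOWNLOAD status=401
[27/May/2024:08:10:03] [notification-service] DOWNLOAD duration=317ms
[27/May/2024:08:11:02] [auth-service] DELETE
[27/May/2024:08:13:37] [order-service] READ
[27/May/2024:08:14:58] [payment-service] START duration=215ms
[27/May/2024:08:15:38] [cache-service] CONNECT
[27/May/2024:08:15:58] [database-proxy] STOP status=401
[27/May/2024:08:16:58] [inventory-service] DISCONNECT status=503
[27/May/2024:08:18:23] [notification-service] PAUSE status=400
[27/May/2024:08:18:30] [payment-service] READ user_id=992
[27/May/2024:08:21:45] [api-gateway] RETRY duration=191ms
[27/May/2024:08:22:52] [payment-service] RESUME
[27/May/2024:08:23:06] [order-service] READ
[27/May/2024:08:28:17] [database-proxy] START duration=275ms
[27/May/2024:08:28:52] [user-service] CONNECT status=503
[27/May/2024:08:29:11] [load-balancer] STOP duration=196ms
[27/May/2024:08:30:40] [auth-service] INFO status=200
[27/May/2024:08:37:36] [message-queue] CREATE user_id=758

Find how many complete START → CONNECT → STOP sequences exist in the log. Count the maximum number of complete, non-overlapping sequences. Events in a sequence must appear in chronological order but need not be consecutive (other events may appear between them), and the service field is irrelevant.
3

To count sequences:

1. Look for pattern: START → CONNECT → STOP
2. Greedily scan the log in chronological order, matching each sequence element in turn (ignoring service)
3. Each time the full pattern completes, increment the count and restart matching from the next event
4. Complete non-overlapping sequences found: 3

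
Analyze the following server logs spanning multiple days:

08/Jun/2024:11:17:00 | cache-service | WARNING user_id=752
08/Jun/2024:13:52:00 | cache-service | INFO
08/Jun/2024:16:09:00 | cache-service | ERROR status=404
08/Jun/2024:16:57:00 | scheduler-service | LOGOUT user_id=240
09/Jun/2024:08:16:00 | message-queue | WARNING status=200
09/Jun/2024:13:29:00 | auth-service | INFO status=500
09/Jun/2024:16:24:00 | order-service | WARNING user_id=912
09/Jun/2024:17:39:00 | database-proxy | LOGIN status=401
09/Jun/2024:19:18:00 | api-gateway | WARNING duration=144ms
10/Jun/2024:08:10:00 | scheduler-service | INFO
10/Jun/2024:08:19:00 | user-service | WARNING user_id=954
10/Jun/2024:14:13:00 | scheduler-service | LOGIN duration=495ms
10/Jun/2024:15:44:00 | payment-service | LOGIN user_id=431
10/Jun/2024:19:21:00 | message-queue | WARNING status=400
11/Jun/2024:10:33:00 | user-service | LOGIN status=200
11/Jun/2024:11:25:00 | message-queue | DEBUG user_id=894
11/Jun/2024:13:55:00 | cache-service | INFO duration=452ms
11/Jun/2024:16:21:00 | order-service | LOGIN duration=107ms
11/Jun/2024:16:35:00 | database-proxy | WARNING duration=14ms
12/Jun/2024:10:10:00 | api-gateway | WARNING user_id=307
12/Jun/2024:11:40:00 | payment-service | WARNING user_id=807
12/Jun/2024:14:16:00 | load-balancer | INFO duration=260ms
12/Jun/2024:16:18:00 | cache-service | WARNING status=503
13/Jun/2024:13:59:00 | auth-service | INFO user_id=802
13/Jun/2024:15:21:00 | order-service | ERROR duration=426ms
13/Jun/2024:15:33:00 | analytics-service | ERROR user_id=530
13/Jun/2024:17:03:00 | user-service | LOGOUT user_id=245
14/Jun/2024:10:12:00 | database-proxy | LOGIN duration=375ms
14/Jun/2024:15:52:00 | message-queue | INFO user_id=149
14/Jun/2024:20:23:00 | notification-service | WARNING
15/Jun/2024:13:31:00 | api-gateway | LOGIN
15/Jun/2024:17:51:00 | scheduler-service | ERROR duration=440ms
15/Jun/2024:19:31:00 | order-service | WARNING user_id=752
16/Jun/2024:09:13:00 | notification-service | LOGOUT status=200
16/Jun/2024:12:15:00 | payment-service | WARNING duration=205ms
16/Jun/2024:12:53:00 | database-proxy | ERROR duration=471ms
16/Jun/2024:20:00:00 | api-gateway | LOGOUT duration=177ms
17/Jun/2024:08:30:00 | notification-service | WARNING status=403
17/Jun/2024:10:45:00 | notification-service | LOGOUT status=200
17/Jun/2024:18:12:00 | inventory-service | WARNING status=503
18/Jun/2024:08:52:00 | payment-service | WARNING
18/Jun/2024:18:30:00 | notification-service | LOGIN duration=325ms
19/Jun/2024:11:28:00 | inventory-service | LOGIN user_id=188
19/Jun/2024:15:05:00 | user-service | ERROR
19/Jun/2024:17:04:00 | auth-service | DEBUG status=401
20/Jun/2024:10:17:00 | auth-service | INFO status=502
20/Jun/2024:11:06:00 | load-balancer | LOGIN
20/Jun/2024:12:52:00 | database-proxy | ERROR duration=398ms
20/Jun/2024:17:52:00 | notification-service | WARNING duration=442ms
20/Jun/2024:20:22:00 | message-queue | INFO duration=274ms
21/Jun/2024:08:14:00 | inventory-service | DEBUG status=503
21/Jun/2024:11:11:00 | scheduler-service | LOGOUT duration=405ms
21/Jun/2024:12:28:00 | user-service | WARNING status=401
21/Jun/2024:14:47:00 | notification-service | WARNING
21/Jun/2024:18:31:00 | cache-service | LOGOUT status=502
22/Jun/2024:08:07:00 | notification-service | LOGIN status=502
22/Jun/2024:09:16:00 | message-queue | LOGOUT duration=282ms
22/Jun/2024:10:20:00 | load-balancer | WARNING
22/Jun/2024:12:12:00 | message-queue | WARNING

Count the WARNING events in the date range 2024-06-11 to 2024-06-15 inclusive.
6

To filter by date range:

1. Date range: 2024-06-11 through 2024-06-15, both dates inclusive
2. Filter for WARNING events whose date falls in this range
3. Count matching events: 6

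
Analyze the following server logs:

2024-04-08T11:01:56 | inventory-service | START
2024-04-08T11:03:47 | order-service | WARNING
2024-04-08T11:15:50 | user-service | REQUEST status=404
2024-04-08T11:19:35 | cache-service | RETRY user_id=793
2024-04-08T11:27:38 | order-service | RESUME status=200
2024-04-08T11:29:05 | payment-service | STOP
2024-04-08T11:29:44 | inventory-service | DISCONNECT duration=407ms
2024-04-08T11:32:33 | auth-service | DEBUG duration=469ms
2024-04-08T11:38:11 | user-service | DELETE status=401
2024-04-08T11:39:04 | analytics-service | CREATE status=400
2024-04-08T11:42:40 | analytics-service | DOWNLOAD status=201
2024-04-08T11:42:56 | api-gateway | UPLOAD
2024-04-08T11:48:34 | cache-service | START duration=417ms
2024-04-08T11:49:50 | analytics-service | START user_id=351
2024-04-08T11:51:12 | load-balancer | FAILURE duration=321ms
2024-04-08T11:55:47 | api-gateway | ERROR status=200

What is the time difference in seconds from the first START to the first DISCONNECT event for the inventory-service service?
1668

To find the time between events:

1. Locate the first START event for inventory-service: 2024-04-08T11:01:56
2. Locate the first DISCONNECT event for inventory-service: 2024-04-08T11:29:44
3. Calculate the difference: 2024-04-08T11:29:44 - 2024-04-08T11:01:56 = 1668 seconds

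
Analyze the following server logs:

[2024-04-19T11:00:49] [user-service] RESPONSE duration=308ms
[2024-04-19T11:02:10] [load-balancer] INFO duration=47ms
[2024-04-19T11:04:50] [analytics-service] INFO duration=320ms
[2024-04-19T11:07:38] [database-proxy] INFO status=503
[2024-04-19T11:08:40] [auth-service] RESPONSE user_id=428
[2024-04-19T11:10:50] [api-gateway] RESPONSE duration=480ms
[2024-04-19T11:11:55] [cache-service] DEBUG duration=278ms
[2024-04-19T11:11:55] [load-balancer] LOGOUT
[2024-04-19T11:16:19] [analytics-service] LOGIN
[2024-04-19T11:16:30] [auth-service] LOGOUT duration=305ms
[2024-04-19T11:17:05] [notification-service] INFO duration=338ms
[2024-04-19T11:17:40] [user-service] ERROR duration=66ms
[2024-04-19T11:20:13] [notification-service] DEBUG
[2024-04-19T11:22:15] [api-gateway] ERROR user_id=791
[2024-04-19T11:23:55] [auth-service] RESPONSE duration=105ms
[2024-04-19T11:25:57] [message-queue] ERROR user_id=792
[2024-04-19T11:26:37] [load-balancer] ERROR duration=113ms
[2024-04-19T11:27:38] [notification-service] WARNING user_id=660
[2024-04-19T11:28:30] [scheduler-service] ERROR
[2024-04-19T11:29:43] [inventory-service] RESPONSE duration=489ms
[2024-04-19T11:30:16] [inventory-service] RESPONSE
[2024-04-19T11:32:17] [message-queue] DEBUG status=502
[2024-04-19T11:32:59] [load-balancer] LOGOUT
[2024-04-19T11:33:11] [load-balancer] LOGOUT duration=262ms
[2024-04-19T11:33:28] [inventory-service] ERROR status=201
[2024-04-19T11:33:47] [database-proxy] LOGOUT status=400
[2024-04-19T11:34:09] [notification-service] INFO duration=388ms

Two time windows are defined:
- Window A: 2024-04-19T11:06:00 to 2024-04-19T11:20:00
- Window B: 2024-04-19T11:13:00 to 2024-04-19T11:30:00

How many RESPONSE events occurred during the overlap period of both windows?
0

To find overlap events:

1. Window A: 2024-04-19T11:06:00 to 2024-04-19T11:20:00
2. Window B: 2024-04-19T11:13:00 to 2024-04-19T11:30:00
3. Overlap period: 2024-04-19T11:13:00 to 2024-04-19T11:20:00
4. Count RESPONSE events in overlap: 0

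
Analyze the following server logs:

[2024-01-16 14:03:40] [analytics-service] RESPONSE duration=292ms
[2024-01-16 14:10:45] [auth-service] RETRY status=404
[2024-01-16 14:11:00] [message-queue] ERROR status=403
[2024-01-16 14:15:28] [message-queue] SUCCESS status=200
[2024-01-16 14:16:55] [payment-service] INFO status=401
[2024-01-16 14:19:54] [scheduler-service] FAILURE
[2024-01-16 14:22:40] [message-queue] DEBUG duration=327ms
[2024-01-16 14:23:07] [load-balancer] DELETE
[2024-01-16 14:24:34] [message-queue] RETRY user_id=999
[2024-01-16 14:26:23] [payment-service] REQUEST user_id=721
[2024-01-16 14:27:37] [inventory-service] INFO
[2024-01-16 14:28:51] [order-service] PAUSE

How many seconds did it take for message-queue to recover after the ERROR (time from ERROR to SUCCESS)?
268

To calculate recovery time:

1. Find ERROR event for message-queue: 2024-01-16 14:11:00
2. Find next SUCCESS event for message-queue: 2024-01-16 14:15:28
3. Recovery time: 2024-01-16 14:15:28 - 2024-01-16 14:11:00 = 268 seconds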